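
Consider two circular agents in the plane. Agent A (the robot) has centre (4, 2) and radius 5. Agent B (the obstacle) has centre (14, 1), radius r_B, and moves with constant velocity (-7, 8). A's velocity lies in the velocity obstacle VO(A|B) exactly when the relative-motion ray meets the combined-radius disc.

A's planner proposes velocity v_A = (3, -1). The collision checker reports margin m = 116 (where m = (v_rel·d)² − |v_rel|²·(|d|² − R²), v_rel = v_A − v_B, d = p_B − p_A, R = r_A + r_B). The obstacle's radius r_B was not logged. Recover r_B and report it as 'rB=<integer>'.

m = 116
d = (10, -1);  v_rel = (10, -9),  |v_rel|² = 181
v_rel×d = (10)·(-1) − (-9)·(10) = 80
since m = R²·181 − 80²:  R² = (6400 + 116) / 181 = 36
R = √36 = 6  ⇒  r_B = 6 − 5 = 1

rB=1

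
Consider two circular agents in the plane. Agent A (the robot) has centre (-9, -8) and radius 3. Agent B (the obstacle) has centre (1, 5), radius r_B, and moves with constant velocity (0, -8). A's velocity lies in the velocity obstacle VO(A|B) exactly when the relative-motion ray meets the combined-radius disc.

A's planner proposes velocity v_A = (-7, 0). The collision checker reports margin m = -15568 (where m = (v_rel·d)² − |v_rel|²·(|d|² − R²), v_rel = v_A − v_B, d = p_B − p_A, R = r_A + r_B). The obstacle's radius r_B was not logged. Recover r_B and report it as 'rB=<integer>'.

m = -15568
d = (10, 13);  v_rel = (-7, 8),  |v_rel|² = 113
v_rel×d = (-7)·(13) − (8)·(10) = -171
since m = R²·113 − (-171)²:  R² = (29241 + -15568) / 113 = 121
R = √121 = 11  ⇒  r_B = 11 − 3 = 8

rB=8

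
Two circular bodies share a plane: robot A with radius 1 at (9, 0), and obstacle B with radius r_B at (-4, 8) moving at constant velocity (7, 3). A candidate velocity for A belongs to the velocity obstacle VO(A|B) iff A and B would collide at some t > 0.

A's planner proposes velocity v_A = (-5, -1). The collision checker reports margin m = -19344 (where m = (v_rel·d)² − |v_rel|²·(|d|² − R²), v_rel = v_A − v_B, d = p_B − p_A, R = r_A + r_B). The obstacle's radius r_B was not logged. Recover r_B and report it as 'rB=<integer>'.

m = -19344
d = (-13, 8);  v_rel = (-12, -4),  |v_rel|² = 160
v_rel×d = (-12)·(8) − (-4)·(-13) = -148
since m = R²·160 − (-148)²:  R² = (21904 + -19344) / 160 = 16
R = √16 = 4  ⇒  r_B = 4 − 1 = 3

rB=3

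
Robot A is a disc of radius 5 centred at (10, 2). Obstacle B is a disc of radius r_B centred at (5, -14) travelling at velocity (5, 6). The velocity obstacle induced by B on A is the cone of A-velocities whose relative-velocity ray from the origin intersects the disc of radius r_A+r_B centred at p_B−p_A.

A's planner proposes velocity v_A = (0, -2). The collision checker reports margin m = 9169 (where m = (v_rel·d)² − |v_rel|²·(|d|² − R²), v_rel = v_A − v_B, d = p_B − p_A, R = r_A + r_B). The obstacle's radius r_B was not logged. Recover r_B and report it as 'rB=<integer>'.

m = 9169
d = (-5, -16);  v_rel = (-5, -8),  |v_rel|² = 89
v_rel×d = (-5)·(-16) − (-8)·(-5) = 40
since m = R²·89 − 40²:  R² = (1600 + 9169) / 89 = 121
R = √121 = 11  ⇒  r_B = 11 − 5 = 6

rB=6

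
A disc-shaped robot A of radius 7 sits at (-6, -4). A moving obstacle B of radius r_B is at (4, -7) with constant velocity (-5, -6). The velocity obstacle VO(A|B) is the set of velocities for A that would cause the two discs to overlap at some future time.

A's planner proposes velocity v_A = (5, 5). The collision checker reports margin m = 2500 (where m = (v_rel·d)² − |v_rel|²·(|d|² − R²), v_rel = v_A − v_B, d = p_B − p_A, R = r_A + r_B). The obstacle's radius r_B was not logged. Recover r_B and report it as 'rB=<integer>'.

m = 2500
d = (10, -3);  v_rel = (10, 11),  |v_rel|² = 221
v_rel×d = (10)·(-3) − (11)·(10) = -140
since m = R²·221 − (-140)²:  R² = (19600 + 2500) / 221 = 100
R = √100 = 10  ⇒  r_B = 10 − 7 = 3

rB=3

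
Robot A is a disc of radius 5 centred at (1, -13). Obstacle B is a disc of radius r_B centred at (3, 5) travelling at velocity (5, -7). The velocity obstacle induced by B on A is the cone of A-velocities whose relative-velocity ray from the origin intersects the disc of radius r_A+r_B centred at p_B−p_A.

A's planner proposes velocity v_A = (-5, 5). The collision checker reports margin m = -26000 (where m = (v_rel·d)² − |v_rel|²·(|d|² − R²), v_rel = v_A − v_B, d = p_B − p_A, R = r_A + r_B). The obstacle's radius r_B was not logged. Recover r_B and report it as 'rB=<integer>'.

m = -26000
d = (2, 18);  v_rel = (-10, 12),  |v_rel|² = 244
v_rel×d = (-10)·(18) − (12)·(2) = -204
since m = R²·244 − (-204)²:  R² = (41616 + -26000) / 244 = 64
R = √64 = 8  ⇒  r_B = 8 − 5 = 3

rB=3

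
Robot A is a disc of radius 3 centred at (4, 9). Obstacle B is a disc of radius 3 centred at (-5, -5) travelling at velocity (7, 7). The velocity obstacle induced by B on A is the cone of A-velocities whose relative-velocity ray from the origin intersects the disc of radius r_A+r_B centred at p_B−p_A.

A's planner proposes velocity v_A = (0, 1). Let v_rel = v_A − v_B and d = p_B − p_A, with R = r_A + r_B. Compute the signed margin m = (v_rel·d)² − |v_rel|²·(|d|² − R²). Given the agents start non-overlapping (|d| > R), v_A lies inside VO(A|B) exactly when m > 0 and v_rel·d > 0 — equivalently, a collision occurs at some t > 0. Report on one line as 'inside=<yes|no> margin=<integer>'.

d = (-9, -14),  |d|² = 277;  R = 3+3 = 6,  c = 277−6² = 241
v_rel = (-7, -6),  |v_rel|² = 85;  v_rel·d = (-7)·(-9) + (-6)·(-14) = 147
85·t² − 294·t + 241 = 0  ⇒  m = 147² − 85·241 = 1124
m = 1124 > 0,  v_rel·d = 147 > 0  ⇒  inside

inside=yes margin=1124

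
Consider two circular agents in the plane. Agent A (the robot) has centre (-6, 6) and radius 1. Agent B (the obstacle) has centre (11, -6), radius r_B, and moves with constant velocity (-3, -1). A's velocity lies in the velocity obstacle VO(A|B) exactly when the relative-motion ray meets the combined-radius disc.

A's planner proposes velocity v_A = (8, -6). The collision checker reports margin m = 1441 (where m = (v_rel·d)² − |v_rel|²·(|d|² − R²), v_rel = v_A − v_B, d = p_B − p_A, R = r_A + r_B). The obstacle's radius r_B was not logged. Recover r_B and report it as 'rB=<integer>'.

m = 1441
d = (17, -12);  v_rel = (11, -5),  |v_rel|² = 146
v_rel×d = (11)·(-12) − (-5)·(17) = -47
since m = R²·146 − (-47)²:  R² = (2209 + 1441) / 146 = 25
R = √25 = 5  ⇒  r_B = 5 − 1 = 4

rB=4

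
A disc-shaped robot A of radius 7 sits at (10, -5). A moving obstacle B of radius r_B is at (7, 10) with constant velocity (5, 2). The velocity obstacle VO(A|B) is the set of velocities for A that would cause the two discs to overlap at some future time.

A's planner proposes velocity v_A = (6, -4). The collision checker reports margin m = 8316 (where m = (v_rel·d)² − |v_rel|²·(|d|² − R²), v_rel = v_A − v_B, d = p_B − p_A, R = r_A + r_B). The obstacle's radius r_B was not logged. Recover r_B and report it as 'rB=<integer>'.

m = 8316
d = (-3, 15);  v_rel = (1, -6),  |v_rel|² = 37
v_rel×d = (1)·(15) − (-6)·(-3) = -3
since m = R²·37 − (-3)²:  R² = (9 + 8316) / 37 = 225
R = √225 = 15  ⇒  r_B = 15 − 7 = 8

rB=8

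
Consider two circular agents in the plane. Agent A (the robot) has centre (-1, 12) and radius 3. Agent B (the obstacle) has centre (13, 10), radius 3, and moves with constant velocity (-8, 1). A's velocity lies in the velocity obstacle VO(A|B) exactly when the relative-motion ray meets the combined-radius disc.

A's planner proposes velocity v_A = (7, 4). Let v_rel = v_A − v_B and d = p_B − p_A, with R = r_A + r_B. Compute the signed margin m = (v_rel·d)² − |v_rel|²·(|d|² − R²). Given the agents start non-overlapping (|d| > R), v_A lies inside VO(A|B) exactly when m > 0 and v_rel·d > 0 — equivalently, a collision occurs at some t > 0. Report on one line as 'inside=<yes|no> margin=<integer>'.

d = (14, -2),  |d|² = 200;  R = 3+3 = 6,  c = 200−6² = 164
v_rel = (15, 3),  |v_rel|² = 234;  v_rel·d = (15)·(14) + (3)·(-2) = 204
234·t² − 408·t + 164 = 0  ⇒  m = 204² − 234·164 = 3240
m = 3240 > 0,  v_rel·d = 204 > 0  ⇒  inside

inside=yes margin=3240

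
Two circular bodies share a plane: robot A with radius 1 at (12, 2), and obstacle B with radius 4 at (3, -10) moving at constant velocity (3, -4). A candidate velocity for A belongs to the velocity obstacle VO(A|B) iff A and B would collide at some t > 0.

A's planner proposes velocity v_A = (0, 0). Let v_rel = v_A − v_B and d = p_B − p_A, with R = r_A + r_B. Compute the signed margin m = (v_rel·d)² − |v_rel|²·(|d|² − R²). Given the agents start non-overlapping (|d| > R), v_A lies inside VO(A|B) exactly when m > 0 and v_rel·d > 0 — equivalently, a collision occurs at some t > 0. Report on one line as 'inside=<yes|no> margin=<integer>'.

d = (-9, -12),  |d|² = 225;  R = 1+4 = 5,  c = 225−5² = 200
v_rel = (-3, 4),  |v_rel|² = 25;  v_rel·d = (-3)·(-9) + (4)·(-12) = -21
25·t² + 42·t + 200 = 0  ⇒  m = (-21)² − 25·200 = -4559
m = -4559 < 0,  v_rel·d = -21 < 0  ⇒  outside

inside=no margin=-4559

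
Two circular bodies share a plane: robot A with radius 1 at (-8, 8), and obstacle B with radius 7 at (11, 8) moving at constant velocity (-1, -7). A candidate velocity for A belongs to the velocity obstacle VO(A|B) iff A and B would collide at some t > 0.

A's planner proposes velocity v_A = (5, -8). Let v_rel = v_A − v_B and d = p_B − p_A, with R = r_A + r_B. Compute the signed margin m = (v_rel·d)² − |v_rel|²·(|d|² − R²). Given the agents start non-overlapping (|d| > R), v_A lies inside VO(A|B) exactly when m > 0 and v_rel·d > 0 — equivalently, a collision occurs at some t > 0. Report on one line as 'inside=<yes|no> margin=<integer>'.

d = (19, 0),  |d|² = 361;  R = 1+7 = 8,  c = 361−8² = 297
v_rel = (6, -1),  |v_rel|² = 37;  v_rel·d = (6)·(19) + (-1)·(0) = 114
37·t² − 228·t + 297 = 0  ⇒  m = 114² − 37·297 = 2007
m = 2007 > 0,  v_rel·d = 114 > 0  ⇒  inside

inside=yes margin=2007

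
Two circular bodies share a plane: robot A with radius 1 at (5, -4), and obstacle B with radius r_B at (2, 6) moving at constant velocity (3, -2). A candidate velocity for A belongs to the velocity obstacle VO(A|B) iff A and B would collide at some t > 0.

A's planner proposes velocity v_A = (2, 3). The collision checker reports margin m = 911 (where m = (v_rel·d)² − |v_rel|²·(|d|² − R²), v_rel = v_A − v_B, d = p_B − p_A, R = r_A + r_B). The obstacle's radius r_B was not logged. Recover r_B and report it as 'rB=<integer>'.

m = 911
d = (-3, 10);  v_rel = (-1, 5),  |v_rel|² = 26
v_rel×d = (-1)·(10) − (5)·(-3) = 5
since m = R²·26 − 5²:  R² = (25 + 911) / 26 = 36
R = √36 = 6  ⇒  r_B = 6 − 1 = 5

rB=5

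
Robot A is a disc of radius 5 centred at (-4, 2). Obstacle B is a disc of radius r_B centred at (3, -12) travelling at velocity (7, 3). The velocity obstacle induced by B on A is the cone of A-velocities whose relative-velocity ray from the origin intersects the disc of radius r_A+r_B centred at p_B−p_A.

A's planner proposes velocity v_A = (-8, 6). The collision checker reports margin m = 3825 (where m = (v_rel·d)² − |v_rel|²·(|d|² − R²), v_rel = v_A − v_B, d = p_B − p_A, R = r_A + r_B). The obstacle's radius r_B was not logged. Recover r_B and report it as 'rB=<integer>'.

m = 3825
d = (7, -14);  v_rel = (-15, 3),  |v_rel|² = 234
v_rel×d = (-15)·(-14) − (3)·(7) = 189
since m = R²·234 − 189²:  R² = (35721 + 3825) / 234 = 169
R = √169 = 13  ⇒  r_B = 13 − 5 = 8

rB=8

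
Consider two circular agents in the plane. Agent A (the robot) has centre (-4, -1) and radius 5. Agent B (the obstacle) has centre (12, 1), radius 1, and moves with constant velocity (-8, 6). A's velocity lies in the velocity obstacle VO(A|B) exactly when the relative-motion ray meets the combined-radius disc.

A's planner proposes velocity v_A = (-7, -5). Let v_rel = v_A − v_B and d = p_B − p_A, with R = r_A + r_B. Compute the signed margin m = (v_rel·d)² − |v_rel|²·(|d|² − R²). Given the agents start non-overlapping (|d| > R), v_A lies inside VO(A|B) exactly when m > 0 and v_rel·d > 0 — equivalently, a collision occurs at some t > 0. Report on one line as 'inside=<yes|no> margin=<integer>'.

d = (16, 2),  |d|² = 260;  R = 5+1 = 6,  c = 260−6² = 224
v_rel = (1, -11),  |v_rel|² = 122;  v_rel·d = (1)·(16) + (-11)·(2) = -6
122·t² + 12·t + 224 = 0  ⇒  m = (-6)² − 122·224 = -27292
m = -27292 < 0,  v_rel·d = -6 < 0  ⇒  outside

inside=no margin=-27292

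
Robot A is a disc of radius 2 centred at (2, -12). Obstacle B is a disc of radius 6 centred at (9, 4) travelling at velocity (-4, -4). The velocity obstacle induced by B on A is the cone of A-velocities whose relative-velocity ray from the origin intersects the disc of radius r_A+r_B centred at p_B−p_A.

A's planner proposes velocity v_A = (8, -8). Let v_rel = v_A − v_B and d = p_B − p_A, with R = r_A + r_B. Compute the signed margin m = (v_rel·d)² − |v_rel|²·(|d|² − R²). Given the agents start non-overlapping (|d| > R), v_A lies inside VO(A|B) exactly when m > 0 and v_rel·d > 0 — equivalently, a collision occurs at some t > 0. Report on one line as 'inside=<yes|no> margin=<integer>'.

d = (7, 16),  |d|² = 305;  R = 2+6 = 8,  c = 305−8² = 241
v_rel = (12, -4),  |v_rel|² = 160;  v_rel·d = (12)·(7) + (-4)·(16) = 20
160·t² − 40·t + 241 = 0  ⇒  m = 20² − 160·241 = -38160
m = -38160 < 0,  v_rel·d = 20 > 0  ⇒  outside

inside=no margin=-38160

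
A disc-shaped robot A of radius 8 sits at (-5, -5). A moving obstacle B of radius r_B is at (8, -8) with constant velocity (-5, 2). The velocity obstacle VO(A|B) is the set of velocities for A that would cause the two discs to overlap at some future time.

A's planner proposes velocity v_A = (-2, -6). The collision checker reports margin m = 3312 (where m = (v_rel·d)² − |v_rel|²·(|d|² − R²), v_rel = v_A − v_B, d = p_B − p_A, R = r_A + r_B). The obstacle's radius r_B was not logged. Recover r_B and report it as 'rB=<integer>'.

m = 3312
d = (13, -3);  v_rel = (3, -8),  |v_rel|² = 73
v_rel×d = (3)·(-3) − (-8)·(13) = 95
since m = R²·73 − 95²:  R² = (9025 + 3312) / 73 = 169
R = √169 = 13  ⇒  r_B = 13 − 8 = 5

rB=5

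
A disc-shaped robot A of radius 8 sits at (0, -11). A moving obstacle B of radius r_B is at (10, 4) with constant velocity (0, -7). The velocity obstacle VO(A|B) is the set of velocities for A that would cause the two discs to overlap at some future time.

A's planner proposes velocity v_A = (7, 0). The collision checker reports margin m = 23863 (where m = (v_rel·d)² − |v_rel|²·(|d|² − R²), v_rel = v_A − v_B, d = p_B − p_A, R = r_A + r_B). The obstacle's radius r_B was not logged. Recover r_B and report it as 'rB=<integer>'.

m = 23863
d = (10, 15);  v_rel = (7, 7),  |v_rel|² = 98
v_rel×d = (7)·(15) − (7)·(10) = 35
since m = R²·98 − 35²:  R² = (1225 + 23863) / 98 = 256
R = √256 = 16  ⇒  r_B = 16 − 8 = 8

rB=8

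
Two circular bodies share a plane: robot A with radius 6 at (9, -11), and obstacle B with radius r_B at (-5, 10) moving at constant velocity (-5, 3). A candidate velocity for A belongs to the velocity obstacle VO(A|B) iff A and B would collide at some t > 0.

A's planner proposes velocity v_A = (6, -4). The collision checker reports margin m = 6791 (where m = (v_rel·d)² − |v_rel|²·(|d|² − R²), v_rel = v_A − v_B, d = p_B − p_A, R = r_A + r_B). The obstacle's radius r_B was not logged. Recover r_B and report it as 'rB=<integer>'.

m = 6791
d = (-14, 21);  v_rel = (11, -7),  |v_rel|² = 170
v_rel×d = (11)·(21) − (-7)·(-14) = 133
since m = R²·170 − 133²:  R² = (17689 + 6791) / 170 = 144
R = √144 = 12  ⇒  r_B = 12 − 6 = 6

rB=6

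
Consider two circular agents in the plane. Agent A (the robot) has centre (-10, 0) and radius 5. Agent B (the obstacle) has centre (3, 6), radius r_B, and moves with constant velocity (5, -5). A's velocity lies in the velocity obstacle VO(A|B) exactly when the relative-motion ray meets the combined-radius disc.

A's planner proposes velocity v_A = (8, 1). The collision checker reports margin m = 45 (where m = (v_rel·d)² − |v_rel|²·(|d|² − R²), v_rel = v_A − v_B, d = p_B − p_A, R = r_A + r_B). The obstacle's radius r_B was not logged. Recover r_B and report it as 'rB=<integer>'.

m = 45
d = (13, 6);  v_rel = (3, 6),  |v_rel|² = 45
v_rel×d = (3)·(6) − (6)·(13) = -60
since m = R²·45 − (-60)²:  R² = (3600 + 45) / 45 = 81
R = √81 = 9  ⇒  r_B = 9 − 5 = 4

rB=4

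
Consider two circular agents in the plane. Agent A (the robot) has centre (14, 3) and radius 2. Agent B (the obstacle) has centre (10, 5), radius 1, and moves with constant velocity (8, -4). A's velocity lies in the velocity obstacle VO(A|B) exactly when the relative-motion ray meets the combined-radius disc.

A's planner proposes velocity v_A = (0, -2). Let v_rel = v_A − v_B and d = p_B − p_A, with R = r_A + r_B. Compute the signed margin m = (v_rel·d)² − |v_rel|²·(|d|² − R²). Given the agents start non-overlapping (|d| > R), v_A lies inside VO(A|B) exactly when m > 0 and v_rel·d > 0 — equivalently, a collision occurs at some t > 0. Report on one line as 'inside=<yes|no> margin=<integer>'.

d = (-4, 2),  |d|² = 20;  R = 2+1 = 3,  c = 20−3² = 11
v_rel = (-8, 2),  |v_rel|² = 68;  v_rel·d = (-8)·(-4) + (2)·(2) = 36
68·t² − 72·t + 11 = 0  ⇒  m = 36² − 68·11 = 548
m = 548 > 0,  v_rel·d = 36 > 0  ⇒  inside

inside=yes margin=548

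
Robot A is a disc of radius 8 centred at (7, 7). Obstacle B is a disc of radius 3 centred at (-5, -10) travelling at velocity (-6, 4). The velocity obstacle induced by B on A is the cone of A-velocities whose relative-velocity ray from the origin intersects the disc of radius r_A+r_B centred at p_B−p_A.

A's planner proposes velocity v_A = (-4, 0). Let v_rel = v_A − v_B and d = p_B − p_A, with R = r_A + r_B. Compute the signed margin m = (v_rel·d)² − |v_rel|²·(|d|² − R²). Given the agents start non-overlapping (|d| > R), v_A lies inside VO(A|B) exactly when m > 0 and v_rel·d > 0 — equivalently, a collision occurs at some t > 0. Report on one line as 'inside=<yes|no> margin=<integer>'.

d = (-12, -17),  |d|² = 433;  R = 8+3 = 11,  c = 433−11² = 312
v_rel = (2, -4),  |v_rel|² = 20;  v_rel·d = (2)·(-12) + (-4)·(-17) = 44
20·t² − 88·t + 312 = 0  ⇒  m = 44² − 20·312 = -4304
m = -4304 < 0,  v_rel·d = 44 > 0  ⇒  outside

inside=no margin=-4304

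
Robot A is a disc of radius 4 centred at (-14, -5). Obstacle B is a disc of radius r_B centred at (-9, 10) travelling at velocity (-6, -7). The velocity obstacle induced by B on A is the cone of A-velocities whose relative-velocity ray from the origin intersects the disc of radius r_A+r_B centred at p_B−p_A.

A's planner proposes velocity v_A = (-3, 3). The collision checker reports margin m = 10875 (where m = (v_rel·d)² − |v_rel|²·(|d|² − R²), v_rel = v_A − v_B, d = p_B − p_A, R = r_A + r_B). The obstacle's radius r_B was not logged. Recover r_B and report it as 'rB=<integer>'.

m = 10875
d = (5, 15);  v_rel = (3, 10),  |v_rel|² = 109
v_rel×d = (3)·(15) − (10)·(5) = -5
since m = R²·109 − (-5)²:  R² = (25 + 10875) / 109 = 100
R = √100 = 10  ⇒  r_B = 10 − 4 = 6

rB=6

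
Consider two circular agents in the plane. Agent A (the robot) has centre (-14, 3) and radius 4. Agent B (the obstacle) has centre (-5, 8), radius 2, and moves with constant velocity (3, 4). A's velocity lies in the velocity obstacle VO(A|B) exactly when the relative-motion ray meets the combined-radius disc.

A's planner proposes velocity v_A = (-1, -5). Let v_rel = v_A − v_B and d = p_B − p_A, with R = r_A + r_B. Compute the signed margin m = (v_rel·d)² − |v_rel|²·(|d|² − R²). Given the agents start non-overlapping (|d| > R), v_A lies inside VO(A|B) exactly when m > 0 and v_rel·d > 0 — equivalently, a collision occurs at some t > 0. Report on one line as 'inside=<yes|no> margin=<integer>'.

d = (9, 5),  |d|² = 106;  R = 4+2 = 6,  c = 106−6² = 70
v_rel = (-4, -9),  |v_rel|² = 97;  v_rel·d = (-4)·(9) + (-9)·(5) = -81
97·t² + 162·t + 70 = 0  ⇒  m = (-81)² − 97·70 = -229
m = -229 < 0,  v_rel·d = -81 < 0  ⇒  outside

inside=no margin=-229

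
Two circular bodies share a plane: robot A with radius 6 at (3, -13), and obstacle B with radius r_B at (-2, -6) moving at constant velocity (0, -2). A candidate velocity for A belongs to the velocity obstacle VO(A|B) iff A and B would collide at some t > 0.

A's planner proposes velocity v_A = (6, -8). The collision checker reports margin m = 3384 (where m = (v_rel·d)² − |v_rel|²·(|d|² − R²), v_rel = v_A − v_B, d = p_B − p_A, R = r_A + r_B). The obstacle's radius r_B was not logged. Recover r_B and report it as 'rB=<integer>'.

m = 3384
d = (-5, 7);  v_rel = (6, -6),  |v_rel|² = 72
v_rel×d = (6)·(7) − (-6)·(-5) = 12
since m = R²·72 − 12²:  R² = (144 + 3384) / 72 = 49
R = √49 = 7  ⇒  r_B = 7 − 6 = 1

rB=1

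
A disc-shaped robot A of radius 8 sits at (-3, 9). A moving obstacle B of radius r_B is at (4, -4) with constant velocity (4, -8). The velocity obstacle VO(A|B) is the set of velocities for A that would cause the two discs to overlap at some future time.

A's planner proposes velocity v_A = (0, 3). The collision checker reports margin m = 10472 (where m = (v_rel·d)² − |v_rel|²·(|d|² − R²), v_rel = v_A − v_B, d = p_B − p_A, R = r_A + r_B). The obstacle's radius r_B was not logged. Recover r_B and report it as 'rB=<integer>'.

m = 10472
d = (7, -13);  v_rel = (-4, 11),  |v_rel|² = 137
v_rel×d = (-4)·(-13) − (11)·(7) = -25
since m = R²·137 − (-25)²:  R² = (625 + 10472) / 137 = 81
R = √81 = 9  ⇒  r_B = 9 − 8 = 1

rB=1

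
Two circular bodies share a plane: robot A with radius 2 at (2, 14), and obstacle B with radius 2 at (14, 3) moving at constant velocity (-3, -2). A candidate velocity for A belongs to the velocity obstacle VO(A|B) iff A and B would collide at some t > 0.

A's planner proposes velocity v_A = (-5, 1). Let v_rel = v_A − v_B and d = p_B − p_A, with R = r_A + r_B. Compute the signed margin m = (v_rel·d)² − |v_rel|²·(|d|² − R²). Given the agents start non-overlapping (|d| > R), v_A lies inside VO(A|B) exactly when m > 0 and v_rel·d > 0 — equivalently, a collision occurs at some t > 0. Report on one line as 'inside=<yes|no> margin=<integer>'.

d = (12, -11),  |d|² = 265;  R = 2+2 = 4,  c = 265−4² = 249
v_rel = (-2, 3),  |v_rel|² = 13;  v_rel·d = (-2)·(12) + (3)·(-11) = -57
13·t² + 114·t + 249 = 0  ⇒  m = (-57)² − 13·249 = 12
m = 12 > 0,  v_rel·d = -57 < 0  ⇒  outside

inside=no margin=12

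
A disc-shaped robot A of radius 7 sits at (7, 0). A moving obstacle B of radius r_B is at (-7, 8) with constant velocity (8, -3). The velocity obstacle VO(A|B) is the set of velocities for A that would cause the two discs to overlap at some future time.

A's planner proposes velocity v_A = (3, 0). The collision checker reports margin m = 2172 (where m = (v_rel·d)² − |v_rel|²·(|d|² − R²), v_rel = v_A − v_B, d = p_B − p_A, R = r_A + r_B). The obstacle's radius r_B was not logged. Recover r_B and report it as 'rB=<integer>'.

m = 2172
d = (-14, 8);  v_rel = (-5, 3),  |v_rel|² = 34
v_rel×d = (-5)·(8) − (3)·(-14) = 2
since m = R²·34 − 2²:  R² = (4 + 2172) / 34 = 64
R = √64 = 8  ⇒  r_B = 8 − 7 = 1

rB=1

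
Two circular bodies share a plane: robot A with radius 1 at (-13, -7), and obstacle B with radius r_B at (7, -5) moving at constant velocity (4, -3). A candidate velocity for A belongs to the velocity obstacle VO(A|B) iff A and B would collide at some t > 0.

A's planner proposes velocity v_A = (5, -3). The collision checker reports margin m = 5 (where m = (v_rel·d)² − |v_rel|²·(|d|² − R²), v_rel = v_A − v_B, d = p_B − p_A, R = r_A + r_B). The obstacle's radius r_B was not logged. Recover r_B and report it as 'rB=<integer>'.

m = 5
d = (20, 2);  v_rel = (1, 0),  |v_rel|² = 1
v_rel×d = (1)·(2) − (0)·(20) = 2
since m = R²·1 − 2²:  R² = (4 + 5) / 1 = 9
R = √9 = 3  ⇒  r_B = 3 − 1 = 2

rB=2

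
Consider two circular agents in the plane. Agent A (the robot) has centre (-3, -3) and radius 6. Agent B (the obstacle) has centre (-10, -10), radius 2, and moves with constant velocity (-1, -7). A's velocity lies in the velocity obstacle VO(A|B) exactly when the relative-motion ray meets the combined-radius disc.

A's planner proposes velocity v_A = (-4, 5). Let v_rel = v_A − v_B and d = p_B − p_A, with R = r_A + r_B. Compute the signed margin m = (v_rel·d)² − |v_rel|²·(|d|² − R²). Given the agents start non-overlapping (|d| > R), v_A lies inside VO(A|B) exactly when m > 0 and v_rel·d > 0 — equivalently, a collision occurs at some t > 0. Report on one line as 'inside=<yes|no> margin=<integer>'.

d = (-7, -7),  |d|² = 98;  R = 6+2 = 8,  c = 98−8² = 34
v_rel = (-3, 12),  |v_rel|² = 153;  v_rel·d = (-3)·(-7) + (12)·(-7) = -63
153·t² + 126·t + 34 = 0  ⇒  m = (-63)² − 153·34 = -1233
m = -1233 < 0,  v_rel·d = -63 < 0  ⇒  outside

inside=no margin=-1233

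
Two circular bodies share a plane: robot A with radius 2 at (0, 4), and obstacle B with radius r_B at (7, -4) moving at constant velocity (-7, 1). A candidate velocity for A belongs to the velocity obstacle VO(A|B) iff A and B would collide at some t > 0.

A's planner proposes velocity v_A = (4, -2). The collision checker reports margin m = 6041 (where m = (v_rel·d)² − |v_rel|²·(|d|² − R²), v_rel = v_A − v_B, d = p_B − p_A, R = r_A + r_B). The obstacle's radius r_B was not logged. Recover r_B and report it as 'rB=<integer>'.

m = 6041
d = (7, -8);  v_rel = (11, -3),  |v_rel|² = 130
v_rel×d = (11)·(-8) − (-3)·(7) = -67
since m = R²·130 − (-67)²:  R² = (4489 + 6041) / 130 = 81
R = √81 = 9  ⇒  r_B = 9 − 2 = 7

rB=7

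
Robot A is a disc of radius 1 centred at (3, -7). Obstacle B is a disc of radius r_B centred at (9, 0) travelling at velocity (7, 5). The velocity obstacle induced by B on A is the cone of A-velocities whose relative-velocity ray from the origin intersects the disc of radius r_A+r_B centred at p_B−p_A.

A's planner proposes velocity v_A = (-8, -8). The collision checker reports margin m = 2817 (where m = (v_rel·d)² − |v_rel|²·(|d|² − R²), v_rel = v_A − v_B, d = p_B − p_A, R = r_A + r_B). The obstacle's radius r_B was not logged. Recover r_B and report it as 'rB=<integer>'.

m = 2817
d = (6, 7);  v_rel = (-15, -13),  |v_rel|² = 394
v_rel×d = (-15)·(7) − (-13)·(6) = -27
since m = R²·394 − (-27)²:  R² = (729 + 2817) / 394 = 9
R = √9 = 3  ⇒  r_B = 3 − 1 = 2

rB=2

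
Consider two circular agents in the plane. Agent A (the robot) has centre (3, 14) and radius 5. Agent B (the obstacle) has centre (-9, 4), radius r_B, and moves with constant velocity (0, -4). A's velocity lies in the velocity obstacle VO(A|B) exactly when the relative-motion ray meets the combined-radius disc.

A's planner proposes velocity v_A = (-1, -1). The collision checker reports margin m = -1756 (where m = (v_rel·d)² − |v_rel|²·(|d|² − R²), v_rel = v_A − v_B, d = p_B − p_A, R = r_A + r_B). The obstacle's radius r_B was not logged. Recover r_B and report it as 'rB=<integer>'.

m = -1756
d = (-12, -10);  v_rel = (-1, 3),  |v_rel|² = 10
v_rel×d = (-1)·(-10) − (3)·(-12) = 46
since m = R²·10 − 46²:  R² = (2116 + -1756) / 10 = 36
R = √36 = 6  ⇒  r_B = 6 − 5 = 1

rB=1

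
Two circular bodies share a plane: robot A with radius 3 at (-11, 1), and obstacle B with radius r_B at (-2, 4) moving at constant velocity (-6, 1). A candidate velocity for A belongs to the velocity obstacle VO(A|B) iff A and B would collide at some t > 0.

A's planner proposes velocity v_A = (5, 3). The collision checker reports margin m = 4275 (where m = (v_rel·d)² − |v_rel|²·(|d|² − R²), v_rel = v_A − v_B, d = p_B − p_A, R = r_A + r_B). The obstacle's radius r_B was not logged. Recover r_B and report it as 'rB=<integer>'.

m = 4275
d = (9, 3);  v_rel = (11, 2),  |v_rel|² = 125
v_rel×d = (11)·(3) − (2)·(9) = 15
since m = R²·125 − 15²:  R² = (225 + 4275) / 125 = 36
R = √36 = 6  ⇒  r_B = 6 − 3 = 3

rB=3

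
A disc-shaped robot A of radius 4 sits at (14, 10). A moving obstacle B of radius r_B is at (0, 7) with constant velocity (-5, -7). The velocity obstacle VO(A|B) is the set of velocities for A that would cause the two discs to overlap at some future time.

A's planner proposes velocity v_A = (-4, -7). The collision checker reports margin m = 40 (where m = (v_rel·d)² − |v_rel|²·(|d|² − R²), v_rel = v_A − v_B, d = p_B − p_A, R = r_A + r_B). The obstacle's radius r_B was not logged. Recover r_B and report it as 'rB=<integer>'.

m = 40
d = (-14, -3);  v_rel = (1, 0),  |v_rel|² = 1
v_rel×d = (1)·(-3) − (0)·(-14) = -3
since m = R²·1 − (-3)²:  R² = (9 + 40) / 1 = 49
R = √49 = 7  ⇒  r_B = 7 − 4 = 3

rB=3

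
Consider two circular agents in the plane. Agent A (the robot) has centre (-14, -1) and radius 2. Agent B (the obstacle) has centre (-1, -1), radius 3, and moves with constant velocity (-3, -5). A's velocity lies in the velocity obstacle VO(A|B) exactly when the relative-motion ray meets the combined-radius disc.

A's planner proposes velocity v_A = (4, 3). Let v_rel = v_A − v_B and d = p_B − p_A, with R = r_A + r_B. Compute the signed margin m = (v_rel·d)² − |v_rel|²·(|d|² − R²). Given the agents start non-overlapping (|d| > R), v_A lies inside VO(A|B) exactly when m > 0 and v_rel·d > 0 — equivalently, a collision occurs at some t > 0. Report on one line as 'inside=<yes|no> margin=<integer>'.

d = (13, 0),  |d|² = 169;  R = 2+3 = 5,  c = 169−5² = 144
v_rel = (7, 8),  |v_rel|² = 113;  v_rel·d = (7)·(13) + (8)·(0) = 91
113·t² − 182·t + 144 = 0  ⇒  m = 91² − 113·144 = -7991
m = -7991 < 0,  v_rel·d = 91 > 0  ⇒  outside

inside=no margin=-7991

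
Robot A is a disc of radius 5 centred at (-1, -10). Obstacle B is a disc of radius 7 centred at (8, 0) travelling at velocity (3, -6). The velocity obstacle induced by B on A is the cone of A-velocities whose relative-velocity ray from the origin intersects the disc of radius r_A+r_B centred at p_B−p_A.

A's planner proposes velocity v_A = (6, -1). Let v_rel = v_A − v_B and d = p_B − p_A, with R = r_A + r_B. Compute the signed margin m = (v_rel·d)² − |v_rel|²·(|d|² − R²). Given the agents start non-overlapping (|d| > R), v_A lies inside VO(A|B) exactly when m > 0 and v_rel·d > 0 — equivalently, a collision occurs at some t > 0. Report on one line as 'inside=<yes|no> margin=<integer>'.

d = (9, 10),  |d|² = 181;  R = 5+7 = 12,  c = 181−12² = 37
v_rel = (3, 5),  |v_rel|² = 34;  v_rel·d = (3)·(9) + (5)·(10) = 77
34·t² − 154·t + 37 = 0  ⇒  m = 77² − 34·37 = 4671
m = 4671 > 0,  v_rel·d = 77 > 0  ⇒  inside

inside=yes margin=4671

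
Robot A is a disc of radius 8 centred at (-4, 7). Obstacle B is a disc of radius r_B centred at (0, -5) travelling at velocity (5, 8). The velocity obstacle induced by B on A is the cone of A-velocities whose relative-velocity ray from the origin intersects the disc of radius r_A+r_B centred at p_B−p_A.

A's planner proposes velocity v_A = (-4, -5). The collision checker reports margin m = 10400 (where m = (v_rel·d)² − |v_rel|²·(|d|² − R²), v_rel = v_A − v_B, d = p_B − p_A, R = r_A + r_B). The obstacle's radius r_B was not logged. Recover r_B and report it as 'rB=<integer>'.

m = 10400
d = (4, -12);  v_rel = (-9, -13),  |v_rel|² = 250
v_rel×d = (-9)·(-12) − (-13)·(4) = 160
since m = R²·250 − 160²:  R² = (25600 + 10400) / 250 = 144
R = √144 = 12  ⇒  r_B = 12 − 8 = 4

rB=4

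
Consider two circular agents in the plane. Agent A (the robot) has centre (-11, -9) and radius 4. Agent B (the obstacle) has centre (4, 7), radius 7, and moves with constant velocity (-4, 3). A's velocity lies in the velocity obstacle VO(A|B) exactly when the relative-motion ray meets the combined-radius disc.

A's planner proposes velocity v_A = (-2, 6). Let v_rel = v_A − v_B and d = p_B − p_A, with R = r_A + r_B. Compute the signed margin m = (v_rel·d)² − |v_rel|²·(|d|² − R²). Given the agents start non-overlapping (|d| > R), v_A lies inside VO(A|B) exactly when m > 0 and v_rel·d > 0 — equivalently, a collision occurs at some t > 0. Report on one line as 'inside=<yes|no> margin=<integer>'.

d = (15, 16),  |d|² = 481;  R = 4+7 = 11,  c = 481−11² = 360
v_rel = (2, 3),  |v_rel|² = 13;  v_rel·d = (2)·(15) + (3)·(16) = 78
13·t² − 156·t + 360 = 0  ⇒  m = 78² − 13·360 = 1404
m = 1404 > 0,  v_rel·d = 78 > 0  ⇒  inside

inside=yes margin=1404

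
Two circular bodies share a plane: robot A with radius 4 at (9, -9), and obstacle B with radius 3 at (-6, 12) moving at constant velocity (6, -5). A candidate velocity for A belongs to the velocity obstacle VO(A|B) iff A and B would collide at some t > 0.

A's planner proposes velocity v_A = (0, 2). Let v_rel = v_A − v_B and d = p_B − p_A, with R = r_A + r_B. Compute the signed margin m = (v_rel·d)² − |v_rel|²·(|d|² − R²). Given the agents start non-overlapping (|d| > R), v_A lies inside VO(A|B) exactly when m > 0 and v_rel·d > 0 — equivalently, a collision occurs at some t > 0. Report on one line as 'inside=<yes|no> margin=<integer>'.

d = (-15, 21),  |d|² = 666;  R = 4+3 = 7,  c = 666−7² = 617
v_rel = (-6, 7),  |v_rel|² = 85;  v_rel·d = (-6)·(-15) + (7)·(21) = 237
85·t² − 474·t + 617 = 0  ⇒  m = 237² − 85·617 = 3724
m = 3724 > 0,  v_rel·d = 237 > 0  ⇒  inside

inside=yes margin=3724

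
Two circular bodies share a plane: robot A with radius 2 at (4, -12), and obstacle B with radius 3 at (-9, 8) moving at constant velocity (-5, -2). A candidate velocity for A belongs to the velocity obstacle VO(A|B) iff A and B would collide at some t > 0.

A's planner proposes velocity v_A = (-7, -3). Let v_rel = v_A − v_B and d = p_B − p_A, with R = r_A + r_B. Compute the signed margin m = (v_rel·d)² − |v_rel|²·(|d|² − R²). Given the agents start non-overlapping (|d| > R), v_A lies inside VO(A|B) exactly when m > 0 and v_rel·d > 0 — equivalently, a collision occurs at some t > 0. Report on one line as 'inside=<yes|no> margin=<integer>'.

d = (-13, 20),  |d|² = 569;  R = 2+3 = 5,  c = 569−5² = 544
v_rel = (-2, -1),  |v_rel|² = 5;  v_rel·d = (-2)·(-13) + (-1)·(20) = 6
5·t² − 12·t + 544 = 0  ⇒  m = 6² − 5·544 = -2684
m = -2684 < 0,  v_rel·d = 6 > 0  ⇒  outside

inside=no margin=-2684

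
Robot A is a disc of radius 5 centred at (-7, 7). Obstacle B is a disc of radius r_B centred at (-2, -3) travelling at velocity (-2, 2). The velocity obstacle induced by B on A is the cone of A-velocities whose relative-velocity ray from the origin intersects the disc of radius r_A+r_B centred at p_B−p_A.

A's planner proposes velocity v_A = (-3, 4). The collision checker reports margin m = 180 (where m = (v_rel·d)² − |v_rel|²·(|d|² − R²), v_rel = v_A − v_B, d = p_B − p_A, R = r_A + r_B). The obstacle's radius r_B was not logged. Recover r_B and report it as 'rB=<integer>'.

m = 180
d = (5, -10);  v_rel = (-1, 2),  |v_rel|² = 5
v_rel×d = (-1)·(-10) − (2)·(5) = 0
since m = R²·5 − 0²:  R² = (0 + 180) / 5 = 36
R = √36 = 6  ⇒  r_B = 6 − 5 = 1

rB=1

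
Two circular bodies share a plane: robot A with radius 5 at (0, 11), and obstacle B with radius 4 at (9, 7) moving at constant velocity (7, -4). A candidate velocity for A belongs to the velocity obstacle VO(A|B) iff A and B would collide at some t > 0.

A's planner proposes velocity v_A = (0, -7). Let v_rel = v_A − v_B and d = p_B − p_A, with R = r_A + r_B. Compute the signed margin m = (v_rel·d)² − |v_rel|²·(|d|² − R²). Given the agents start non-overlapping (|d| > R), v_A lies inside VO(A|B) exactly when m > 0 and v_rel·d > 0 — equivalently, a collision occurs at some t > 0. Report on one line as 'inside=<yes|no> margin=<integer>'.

d = (9, -4),  |d|² = 97;  R = 5+4 = 9,  c = 97−9² = 16
v_rel = (-7, -3),  |v_rel|² = 58;  v_rel·d = (-7)·(9) + (-3)·(-4) = -51
58·t² + 102·t + 16 = 0  ⇒  m = (-51)² − 58·16 = 1673
m = 1673 > 0,  v_rel·d = -51 < 0  ⇒  outside

inside=no margin=1673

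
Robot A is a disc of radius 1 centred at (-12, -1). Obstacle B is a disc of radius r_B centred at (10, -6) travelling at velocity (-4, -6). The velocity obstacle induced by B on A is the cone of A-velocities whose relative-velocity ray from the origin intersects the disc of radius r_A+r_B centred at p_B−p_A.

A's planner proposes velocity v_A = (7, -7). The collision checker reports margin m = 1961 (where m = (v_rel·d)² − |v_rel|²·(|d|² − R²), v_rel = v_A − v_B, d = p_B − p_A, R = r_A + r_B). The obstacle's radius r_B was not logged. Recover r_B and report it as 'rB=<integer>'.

m = 1961
d = (22, -5);  v_rel = (11, -1),  |v_rel|² = 122
v_rel×d = (11)·(-5) − (-1)·(22) = -33
since m = R²·122 − (-33)²:  R² = (1089 + 1961) / 122 = 25
R = √25 = 5  ⇒  r_B = 5 − 1 = 4

rB=4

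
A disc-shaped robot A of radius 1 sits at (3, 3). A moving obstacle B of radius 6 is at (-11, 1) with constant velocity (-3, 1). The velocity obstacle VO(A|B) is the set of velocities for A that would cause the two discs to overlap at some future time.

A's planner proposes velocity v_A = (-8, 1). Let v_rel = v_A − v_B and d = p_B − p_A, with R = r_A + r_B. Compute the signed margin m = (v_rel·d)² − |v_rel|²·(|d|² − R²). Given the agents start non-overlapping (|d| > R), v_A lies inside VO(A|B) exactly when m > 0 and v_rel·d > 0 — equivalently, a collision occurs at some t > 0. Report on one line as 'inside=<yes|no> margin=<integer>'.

d = (-14, -2),  |d|² = 200;  R = 1+6 = 7,  c = 200−7² = 151
v_rel = (-5, 0),  |v_rel|² = 25;  v_rel·d = (-5)·(-14) + (0)·(-2) = 70
25·t² − 140·t + 151 = 0  ⇒  m = 70² − 25·151 = 1125
m = 1125 > 0,  v_rel·d = 70 > 0  ⇒  inside

inside=yes margin=1125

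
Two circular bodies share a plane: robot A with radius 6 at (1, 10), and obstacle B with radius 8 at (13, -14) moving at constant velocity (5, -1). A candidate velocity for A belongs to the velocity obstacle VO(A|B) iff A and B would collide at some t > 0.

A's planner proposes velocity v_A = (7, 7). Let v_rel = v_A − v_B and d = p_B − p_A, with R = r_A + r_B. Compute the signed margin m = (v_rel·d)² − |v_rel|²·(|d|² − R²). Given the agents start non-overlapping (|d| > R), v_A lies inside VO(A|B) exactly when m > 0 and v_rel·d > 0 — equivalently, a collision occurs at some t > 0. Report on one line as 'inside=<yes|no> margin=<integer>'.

d = (12, -24),  |d|² = 720;  R = 6+8 = 14,  c = 720−14² = 524
v_rel = (2, 8),  |v_rel|² = 68;  v_rel·d = (2)·(12) + (8)·(-24) = -168
68·t² + 336·t + 524 = 0  ⇒  m = (-168)² − 68·524 = -7408
m = -7408 < 0,  v_rel·d = -168 < 0  ⇒  outside

inside=no margin=-7408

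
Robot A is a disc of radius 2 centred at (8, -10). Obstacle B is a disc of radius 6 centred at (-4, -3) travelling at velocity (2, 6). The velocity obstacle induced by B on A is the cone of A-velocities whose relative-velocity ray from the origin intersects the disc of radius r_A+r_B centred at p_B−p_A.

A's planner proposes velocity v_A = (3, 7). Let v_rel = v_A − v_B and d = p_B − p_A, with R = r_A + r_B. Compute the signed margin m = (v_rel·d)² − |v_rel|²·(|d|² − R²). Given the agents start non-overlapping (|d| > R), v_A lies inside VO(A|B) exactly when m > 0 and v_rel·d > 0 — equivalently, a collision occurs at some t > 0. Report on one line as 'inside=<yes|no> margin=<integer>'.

d = (-12, 7),  |d|² = 193;  R = 2+6 = 8,  c = 193−8² = 129
v_rel = (1, 1),  |v_rel|² = 2;  v_rel·d = (1)·(-12) + (1)·(7) = -5
2·t² + 10·t + 129 = 0  ⇒  m = (-5)² − 2·129 = -233
m = -233 < 0,  v_rel·d = -5 < 0  ⇒  outside

inside=no margin=-233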